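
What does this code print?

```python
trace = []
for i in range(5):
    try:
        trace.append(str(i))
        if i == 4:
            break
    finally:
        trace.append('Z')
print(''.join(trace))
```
0Z1Z2Z3Z4Z

finally runs even when breaking out of loop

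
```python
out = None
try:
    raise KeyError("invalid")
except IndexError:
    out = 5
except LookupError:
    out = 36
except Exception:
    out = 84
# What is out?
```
36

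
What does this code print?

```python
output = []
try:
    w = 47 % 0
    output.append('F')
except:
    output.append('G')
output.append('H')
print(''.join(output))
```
GH

Exception raised in try, caught by bare except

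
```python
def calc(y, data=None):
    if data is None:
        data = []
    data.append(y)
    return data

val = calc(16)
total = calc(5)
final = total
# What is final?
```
[5]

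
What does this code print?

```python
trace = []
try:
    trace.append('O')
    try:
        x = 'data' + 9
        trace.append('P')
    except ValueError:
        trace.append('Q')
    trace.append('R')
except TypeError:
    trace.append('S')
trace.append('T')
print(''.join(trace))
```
OST

Inner handler doesn't match, propagates to outer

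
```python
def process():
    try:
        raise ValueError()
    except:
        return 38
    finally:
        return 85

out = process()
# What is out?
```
85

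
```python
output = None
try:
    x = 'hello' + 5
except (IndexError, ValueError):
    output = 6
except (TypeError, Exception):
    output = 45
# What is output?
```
45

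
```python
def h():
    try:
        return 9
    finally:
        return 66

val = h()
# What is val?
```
66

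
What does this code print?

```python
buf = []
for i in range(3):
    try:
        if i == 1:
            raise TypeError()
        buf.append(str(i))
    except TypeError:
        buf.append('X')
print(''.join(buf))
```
0X2

Exception on i=1 caught, loop continues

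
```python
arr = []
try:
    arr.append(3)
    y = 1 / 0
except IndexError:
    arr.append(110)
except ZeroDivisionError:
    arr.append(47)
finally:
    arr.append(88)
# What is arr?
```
[3, 47, 88]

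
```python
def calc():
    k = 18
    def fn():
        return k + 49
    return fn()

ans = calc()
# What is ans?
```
67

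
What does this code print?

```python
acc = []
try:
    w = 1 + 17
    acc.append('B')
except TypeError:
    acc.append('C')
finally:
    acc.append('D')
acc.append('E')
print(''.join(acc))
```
BDE

finally runs after normal execution too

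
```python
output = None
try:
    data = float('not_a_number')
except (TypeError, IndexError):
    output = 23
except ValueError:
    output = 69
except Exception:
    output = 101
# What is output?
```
69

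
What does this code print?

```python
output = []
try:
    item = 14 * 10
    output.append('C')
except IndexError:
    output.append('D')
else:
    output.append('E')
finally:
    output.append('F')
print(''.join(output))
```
CEF

else runs before finally when no exception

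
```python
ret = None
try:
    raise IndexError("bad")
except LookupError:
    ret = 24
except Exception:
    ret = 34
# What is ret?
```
24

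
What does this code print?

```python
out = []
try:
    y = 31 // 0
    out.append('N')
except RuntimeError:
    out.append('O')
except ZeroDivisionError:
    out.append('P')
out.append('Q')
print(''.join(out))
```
PQ

ZeroDivisionError is caught by its specific handler, not RuntimeError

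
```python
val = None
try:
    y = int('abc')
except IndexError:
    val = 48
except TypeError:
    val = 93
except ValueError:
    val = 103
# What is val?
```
103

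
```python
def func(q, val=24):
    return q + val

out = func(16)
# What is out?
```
40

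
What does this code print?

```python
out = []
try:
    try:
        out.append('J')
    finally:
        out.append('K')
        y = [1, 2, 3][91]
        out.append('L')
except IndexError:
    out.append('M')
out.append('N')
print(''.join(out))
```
JKMN

Exception in inner finally caught by outer except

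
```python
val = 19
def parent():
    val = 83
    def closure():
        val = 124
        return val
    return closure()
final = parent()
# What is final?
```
124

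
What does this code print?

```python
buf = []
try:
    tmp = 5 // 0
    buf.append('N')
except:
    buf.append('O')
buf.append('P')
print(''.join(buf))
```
OP

Exception raised in try, caught by bare except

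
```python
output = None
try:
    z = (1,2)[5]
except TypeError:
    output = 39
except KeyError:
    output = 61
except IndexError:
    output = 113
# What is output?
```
113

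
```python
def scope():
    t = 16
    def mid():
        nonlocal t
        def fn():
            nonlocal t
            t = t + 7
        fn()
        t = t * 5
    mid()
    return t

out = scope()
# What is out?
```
115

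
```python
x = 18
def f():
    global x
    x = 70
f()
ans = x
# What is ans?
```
70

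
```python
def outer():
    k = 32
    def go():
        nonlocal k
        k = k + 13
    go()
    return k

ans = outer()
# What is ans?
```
45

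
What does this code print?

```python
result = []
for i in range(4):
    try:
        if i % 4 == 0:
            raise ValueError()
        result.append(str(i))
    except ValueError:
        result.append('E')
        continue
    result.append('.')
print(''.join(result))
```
E1.2.3.

continue in except skips rest of loop body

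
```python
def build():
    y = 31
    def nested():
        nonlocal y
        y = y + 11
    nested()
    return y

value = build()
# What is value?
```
42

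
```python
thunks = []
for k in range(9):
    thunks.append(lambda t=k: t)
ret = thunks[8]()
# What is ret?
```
8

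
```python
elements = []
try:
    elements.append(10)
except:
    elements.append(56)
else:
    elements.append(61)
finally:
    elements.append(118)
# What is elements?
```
[10, 61, 118]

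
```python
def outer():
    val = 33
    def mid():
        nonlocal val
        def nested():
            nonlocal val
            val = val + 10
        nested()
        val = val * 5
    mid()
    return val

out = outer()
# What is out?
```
215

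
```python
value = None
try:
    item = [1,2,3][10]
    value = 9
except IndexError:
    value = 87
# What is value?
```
87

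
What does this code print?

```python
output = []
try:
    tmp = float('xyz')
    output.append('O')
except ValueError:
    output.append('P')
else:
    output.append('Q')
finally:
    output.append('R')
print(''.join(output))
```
PR

Exception: except runs, else skipped, finally runs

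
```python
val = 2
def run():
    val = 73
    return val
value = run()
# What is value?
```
73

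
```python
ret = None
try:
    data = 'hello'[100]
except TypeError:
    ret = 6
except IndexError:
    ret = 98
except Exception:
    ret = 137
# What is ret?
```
98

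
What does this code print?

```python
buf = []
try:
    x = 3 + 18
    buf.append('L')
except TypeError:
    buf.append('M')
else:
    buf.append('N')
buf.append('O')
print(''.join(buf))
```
LNO

else block runs when no exception occurs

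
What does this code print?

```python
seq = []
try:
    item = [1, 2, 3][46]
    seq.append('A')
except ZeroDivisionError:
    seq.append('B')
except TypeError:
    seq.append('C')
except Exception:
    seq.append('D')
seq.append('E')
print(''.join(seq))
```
DE

IndexError not specifically caught, falls to Exception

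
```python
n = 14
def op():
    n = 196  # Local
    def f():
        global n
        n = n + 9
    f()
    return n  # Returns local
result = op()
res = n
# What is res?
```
23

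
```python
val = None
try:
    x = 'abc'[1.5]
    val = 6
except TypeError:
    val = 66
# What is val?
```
66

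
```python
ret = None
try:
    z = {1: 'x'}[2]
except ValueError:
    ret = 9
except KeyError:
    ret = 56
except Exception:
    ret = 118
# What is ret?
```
56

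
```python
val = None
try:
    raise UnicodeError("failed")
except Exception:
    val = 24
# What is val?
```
24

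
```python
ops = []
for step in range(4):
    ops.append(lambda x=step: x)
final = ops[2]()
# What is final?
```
2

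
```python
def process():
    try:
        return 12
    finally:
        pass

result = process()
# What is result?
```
12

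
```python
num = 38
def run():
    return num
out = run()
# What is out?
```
38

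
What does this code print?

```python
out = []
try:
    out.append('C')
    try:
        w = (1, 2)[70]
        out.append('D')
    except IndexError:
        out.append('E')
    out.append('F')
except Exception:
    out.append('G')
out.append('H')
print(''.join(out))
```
CEFH

Inner exception caught by inner handler, outer continues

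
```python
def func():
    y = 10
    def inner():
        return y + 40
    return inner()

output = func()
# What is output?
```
50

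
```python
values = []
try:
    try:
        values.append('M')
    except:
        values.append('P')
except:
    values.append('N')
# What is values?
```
['M']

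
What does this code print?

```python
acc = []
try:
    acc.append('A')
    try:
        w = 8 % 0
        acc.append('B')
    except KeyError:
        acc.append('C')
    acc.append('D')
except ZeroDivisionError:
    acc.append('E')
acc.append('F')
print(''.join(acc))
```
AEF

Inner handler doesn't match, propagates to outer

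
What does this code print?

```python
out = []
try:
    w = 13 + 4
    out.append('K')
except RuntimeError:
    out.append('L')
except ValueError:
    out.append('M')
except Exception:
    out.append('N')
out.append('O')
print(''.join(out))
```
KO

No exception, try block completes normally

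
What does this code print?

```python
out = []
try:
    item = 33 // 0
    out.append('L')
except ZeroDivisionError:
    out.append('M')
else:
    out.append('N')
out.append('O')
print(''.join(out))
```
MO

else block skipped when exception is caught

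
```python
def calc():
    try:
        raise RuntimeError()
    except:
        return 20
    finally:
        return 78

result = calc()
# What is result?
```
78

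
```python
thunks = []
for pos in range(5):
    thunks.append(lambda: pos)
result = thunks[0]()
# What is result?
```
4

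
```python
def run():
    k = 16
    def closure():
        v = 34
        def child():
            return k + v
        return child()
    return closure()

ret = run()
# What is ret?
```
50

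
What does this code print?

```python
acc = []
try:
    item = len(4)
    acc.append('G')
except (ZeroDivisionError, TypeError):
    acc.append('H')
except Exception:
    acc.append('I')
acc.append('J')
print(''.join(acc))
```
HJ

TypeError matches tuple containing it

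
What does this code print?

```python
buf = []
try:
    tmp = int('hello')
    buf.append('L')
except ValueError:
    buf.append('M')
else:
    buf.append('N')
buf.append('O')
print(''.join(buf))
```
MO

else block skipped when exception is caught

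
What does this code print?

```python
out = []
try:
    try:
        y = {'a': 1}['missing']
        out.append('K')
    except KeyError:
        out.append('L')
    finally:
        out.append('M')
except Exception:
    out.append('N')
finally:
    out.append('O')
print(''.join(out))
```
LMO

Both finally blocks run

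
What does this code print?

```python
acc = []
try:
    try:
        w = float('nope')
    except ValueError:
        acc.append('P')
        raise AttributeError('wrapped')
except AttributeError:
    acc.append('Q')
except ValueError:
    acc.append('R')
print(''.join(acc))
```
PQ

New AttributeError raised, caught by outer AttributeError handler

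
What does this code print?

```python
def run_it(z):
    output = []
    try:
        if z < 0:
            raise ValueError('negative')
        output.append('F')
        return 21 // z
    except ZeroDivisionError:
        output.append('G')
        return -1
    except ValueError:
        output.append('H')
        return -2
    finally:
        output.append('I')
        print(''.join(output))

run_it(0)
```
FGI

z=0 causes ZeroDivisionError, caught, finally prints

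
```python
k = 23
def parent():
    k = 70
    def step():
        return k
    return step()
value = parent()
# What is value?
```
70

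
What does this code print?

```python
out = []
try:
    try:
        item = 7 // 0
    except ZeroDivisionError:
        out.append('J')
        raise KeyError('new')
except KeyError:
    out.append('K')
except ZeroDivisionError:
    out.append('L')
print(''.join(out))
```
JK

New KeyError raised, caught by outer KeyError handler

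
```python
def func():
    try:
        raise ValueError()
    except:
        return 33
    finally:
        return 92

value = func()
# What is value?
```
92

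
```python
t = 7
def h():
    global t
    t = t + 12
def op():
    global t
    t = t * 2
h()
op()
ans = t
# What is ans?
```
38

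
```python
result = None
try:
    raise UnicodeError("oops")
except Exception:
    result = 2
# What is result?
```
2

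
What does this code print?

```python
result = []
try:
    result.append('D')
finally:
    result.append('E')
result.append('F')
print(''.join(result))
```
DEF

try/finally without except, no exception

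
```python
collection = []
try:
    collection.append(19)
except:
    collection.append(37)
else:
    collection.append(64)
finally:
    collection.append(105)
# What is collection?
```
[19, 64, 105]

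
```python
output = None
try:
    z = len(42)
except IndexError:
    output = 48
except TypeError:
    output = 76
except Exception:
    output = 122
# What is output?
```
76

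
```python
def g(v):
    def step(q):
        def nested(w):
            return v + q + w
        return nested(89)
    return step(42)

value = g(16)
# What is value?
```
147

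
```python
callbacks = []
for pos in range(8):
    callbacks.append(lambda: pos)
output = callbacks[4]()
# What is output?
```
7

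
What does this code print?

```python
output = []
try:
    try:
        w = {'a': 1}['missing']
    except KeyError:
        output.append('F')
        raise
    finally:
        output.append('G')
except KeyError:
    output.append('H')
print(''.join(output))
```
FGH

finally runs before re-raised exception propagates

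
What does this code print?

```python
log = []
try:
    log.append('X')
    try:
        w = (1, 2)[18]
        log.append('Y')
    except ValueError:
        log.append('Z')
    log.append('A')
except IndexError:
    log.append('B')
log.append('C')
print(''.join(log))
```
XBC

Inner handler doesn't match, propagates to outer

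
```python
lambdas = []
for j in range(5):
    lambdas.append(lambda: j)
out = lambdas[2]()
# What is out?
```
4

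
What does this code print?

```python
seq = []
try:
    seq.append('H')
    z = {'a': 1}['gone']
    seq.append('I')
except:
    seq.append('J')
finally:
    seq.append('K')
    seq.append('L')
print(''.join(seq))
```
HJKL

Code before exception runs, then except, then all of finally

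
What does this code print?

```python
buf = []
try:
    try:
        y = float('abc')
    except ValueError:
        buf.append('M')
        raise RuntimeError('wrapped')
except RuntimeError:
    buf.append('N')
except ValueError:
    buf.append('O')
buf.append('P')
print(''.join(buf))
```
MNP

RuntimeError raised and caught, original ValueError not re-raised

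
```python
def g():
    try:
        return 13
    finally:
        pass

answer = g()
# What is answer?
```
13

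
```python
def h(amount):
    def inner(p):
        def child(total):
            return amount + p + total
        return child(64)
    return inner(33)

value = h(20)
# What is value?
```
117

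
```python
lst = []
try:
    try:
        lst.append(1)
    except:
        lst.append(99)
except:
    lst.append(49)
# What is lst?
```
[1]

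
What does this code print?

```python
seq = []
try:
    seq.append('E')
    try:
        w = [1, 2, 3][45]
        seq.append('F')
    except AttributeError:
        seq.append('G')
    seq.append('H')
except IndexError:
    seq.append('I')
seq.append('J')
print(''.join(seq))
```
EIJ

Inner handler doesn't match, propagates to outer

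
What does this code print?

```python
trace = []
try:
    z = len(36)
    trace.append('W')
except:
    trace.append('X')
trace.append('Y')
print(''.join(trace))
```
XY

Exception raised in try, caught by bare except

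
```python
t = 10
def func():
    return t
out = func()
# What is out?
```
10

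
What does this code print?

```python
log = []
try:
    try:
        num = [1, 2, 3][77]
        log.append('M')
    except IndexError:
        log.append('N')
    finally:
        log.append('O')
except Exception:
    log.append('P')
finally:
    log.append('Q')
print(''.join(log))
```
NOQ

Both finally blocks run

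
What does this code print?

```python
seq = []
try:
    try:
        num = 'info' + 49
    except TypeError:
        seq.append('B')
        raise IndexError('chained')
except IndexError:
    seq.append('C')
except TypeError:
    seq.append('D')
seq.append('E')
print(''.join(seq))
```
BCE

IndexError raised and caught, original TypeError not re-raised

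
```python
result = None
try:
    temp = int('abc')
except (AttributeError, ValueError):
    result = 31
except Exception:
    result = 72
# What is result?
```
31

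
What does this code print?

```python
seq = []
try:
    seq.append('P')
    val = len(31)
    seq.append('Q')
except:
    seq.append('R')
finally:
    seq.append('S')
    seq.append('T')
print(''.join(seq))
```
PRST

Code before exception runs, then except, then all of finally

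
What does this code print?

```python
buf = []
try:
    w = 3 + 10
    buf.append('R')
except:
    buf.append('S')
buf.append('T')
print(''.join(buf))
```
RT

No exception, try block completes normally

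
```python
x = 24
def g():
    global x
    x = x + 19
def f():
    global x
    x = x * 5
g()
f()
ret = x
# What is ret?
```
215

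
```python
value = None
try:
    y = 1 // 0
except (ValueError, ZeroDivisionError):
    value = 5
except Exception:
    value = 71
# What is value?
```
5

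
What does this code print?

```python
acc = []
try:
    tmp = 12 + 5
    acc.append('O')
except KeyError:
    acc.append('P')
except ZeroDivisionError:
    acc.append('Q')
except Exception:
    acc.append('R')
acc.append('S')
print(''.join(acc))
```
OS

No exception, try block completes normally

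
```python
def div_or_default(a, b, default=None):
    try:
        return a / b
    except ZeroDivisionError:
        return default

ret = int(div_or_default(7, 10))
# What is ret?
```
0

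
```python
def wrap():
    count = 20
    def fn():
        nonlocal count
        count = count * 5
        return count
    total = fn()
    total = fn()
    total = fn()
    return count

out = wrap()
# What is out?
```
2500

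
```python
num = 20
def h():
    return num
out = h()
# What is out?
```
20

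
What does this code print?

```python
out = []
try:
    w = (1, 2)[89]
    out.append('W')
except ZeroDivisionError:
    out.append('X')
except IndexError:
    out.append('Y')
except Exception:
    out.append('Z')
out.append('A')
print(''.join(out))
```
YA

IndexError matches before generic Exception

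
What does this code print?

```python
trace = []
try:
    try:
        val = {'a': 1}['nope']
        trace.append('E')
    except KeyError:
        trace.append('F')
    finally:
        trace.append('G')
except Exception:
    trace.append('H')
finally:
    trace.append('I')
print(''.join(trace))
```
FGI

Both finally blocks run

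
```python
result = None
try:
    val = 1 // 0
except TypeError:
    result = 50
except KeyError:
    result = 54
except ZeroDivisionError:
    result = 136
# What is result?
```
136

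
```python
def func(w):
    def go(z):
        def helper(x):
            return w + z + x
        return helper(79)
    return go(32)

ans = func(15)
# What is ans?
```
126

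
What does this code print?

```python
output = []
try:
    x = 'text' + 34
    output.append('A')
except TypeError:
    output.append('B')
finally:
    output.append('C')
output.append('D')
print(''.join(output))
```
BCD

finally always runs, even after exception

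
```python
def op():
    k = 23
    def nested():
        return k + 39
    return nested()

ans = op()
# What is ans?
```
62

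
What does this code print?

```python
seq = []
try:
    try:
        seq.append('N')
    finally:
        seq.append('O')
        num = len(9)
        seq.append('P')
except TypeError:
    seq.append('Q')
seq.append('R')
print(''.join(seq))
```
NOQR

Exception in inner finally caught by outer except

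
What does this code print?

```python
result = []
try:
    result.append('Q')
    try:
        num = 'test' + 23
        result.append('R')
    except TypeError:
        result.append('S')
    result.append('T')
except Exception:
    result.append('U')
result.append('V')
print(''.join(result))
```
QSTV

Inner exception caught by inner handler, outer continues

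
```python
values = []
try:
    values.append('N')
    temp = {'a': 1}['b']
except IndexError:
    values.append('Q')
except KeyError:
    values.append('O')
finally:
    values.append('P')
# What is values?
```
['N', 'O', 'P']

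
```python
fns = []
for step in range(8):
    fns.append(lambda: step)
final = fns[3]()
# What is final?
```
7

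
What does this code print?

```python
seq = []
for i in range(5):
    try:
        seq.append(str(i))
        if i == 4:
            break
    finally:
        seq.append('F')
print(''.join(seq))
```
0F1F2F3F4F

finally runs even when breaking out of loop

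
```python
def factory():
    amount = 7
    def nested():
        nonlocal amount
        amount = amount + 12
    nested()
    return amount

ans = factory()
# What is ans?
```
19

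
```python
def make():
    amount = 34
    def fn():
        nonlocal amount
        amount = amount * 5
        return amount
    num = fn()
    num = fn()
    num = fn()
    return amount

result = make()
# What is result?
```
4250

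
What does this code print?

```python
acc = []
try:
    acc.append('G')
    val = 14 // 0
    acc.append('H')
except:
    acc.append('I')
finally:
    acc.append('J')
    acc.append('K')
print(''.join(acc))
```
GIJK

Code before exception runs, then except, then all of finally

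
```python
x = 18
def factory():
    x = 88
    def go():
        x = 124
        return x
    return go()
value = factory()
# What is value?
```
124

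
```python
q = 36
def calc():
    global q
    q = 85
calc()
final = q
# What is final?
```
85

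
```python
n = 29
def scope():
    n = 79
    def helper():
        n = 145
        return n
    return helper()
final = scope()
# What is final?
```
145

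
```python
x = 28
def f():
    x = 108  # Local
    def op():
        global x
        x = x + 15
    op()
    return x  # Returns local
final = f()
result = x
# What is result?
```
43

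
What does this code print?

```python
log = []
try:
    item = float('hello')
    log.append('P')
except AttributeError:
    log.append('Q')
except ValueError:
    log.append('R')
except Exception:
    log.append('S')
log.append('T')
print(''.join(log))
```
RT

ValueError matches before generic Exception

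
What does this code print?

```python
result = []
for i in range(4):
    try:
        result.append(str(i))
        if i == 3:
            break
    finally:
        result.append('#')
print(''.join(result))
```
0#1#2#3#

finally runs even when breaking out of loop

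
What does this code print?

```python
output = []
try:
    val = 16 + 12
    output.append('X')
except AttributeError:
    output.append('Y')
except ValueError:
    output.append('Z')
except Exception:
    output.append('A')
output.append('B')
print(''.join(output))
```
XB

No exception, try block completes normally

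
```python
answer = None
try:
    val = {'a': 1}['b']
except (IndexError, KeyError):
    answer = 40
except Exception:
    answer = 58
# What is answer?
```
40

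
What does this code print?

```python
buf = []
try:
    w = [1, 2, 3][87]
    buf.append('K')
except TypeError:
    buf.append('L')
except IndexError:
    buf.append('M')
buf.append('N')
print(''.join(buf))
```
MN

IndexError is caught by its specific handler, not TypeError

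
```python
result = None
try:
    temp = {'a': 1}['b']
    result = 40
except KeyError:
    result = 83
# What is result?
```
83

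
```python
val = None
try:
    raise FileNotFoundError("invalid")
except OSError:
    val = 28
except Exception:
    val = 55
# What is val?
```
28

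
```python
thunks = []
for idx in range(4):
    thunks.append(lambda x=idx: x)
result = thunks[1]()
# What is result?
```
1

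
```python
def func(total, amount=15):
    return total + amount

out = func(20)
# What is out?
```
35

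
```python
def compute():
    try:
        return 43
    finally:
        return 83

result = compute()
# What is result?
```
83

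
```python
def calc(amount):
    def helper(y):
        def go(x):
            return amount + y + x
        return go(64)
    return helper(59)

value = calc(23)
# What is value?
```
146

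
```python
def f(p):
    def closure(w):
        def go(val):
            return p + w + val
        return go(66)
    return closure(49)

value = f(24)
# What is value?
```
139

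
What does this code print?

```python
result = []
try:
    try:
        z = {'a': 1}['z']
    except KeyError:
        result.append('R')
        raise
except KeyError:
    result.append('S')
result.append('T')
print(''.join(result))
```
RST

raise without argument re-raises current exception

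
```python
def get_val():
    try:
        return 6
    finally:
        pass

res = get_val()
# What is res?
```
6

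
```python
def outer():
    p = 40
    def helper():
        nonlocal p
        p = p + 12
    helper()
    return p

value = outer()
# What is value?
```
52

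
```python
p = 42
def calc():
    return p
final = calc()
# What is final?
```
42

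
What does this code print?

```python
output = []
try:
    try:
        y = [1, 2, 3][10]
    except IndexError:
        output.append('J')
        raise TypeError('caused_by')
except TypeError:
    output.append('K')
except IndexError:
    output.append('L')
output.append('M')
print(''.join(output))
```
JKM

TypeError raised and caught, original IndexError not re-raised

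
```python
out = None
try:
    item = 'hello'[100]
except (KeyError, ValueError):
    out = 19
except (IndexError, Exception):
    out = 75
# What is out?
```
75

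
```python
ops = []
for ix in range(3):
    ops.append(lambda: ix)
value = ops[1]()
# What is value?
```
2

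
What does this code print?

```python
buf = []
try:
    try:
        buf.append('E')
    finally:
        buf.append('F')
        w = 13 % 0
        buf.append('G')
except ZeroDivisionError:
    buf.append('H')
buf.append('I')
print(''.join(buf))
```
EFHI

Exception in inner finally caught by outer except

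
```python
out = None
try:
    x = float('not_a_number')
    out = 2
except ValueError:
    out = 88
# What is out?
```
88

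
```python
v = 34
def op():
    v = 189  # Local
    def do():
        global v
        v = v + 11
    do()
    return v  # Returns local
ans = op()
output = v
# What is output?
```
45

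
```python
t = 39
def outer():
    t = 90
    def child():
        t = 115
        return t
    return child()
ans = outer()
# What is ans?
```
115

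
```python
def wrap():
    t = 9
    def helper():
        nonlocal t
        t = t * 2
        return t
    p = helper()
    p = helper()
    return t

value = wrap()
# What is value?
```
36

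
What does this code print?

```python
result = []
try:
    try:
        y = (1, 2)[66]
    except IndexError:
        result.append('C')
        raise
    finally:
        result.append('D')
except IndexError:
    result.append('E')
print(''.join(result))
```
CDE

finally runs before re-raised exception propagates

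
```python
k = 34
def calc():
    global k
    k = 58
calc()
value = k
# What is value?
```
58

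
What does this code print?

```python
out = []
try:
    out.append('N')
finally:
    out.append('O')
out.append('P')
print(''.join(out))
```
NOP

try/finally without except, no exception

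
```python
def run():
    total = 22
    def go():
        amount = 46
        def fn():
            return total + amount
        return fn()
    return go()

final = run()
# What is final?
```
68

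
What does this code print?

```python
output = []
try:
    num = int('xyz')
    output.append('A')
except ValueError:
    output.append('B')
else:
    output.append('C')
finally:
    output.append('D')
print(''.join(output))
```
BD

Exception: except runs, else skipped, finally runs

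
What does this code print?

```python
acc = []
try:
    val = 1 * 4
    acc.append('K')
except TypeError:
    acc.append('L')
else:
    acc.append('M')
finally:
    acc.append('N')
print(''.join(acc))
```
KMN

else runs before finally when no exception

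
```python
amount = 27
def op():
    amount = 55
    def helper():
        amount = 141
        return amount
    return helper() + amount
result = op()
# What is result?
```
196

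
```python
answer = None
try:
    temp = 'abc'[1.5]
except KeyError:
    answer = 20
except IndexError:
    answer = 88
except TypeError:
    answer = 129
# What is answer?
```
129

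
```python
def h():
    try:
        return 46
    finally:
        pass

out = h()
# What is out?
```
46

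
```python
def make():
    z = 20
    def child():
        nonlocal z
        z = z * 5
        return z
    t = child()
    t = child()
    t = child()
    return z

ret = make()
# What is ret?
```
2500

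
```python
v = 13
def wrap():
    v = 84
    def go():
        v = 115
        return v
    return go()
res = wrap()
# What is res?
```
115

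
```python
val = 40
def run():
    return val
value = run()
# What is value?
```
40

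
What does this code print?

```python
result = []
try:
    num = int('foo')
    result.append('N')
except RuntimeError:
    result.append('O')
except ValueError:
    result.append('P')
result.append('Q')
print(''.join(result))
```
PQ

ValueError is caught by its specific handler, not RuntimeError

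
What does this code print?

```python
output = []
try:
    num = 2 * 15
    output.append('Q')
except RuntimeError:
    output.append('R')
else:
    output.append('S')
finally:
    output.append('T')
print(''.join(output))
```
QST

else runs before finally when no exception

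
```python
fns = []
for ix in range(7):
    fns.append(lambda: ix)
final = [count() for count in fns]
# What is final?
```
[6, 6, 6, 6, 6, 6, 6]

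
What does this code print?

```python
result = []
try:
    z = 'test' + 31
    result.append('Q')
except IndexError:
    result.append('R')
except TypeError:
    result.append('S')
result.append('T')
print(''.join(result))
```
ST

TypeError is caught by its specific handler, not IndexError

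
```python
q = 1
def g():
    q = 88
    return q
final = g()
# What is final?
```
88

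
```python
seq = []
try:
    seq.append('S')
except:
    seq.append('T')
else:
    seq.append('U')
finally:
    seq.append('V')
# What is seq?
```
['S', 'U', 'V']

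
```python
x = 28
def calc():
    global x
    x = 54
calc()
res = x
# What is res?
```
54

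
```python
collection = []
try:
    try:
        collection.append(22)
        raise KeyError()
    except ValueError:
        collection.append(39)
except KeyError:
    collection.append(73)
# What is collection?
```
[22, 73]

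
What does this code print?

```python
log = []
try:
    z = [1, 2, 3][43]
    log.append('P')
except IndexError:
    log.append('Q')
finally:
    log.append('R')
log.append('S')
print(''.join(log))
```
QRS

finally always runs, even after exception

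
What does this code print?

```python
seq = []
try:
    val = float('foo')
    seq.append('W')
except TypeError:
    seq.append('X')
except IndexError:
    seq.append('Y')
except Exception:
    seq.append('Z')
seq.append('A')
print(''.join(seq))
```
ZA

ValueError not specifically caught, falls to Exception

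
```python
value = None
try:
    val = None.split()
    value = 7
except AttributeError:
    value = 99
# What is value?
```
99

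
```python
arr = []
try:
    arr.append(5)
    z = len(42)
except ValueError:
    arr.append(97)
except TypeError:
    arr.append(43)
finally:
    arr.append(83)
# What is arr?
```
[5, 43, 83]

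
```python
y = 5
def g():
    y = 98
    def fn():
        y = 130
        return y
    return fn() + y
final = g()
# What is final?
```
228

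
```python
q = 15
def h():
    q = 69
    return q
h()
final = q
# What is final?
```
15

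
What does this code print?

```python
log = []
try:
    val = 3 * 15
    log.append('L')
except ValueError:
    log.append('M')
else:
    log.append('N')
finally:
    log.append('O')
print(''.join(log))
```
LNO

else runs before finally when no exception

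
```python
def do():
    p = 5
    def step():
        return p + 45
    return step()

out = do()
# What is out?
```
50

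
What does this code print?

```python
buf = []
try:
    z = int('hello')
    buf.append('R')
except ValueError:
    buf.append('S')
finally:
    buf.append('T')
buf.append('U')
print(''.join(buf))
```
STU

finally always runs, even after exception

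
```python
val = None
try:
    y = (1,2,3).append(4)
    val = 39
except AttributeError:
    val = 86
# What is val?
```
86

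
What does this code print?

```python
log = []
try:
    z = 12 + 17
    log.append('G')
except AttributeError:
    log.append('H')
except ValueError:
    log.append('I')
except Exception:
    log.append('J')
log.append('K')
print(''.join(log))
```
GK

No exception, try block completes normally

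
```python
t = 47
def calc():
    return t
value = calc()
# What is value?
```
47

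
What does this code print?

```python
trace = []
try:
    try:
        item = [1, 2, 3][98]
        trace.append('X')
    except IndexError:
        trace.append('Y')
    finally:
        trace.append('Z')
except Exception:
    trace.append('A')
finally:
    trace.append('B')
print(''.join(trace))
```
YZB

Both finally blocks run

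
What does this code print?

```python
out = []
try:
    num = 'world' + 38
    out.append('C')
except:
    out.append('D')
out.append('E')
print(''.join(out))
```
DE

Exception raised in try, caught by bare except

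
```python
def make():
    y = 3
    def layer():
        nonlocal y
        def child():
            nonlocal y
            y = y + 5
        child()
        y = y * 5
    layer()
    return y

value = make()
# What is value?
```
40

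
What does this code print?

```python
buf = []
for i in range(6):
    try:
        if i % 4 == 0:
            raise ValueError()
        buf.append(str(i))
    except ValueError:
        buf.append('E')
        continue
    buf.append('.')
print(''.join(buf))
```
E1.2.3.E5.

continue in except skips rest of loop body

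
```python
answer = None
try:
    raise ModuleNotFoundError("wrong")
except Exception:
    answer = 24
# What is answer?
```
24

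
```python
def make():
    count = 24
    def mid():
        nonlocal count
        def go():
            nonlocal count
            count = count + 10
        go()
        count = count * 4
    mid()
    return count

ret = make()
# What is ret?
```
136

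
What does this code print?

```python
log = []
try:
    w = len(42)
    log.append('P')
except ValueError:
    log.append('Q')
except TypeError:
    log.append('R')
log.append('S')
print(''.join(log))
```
RS

TypeError is caught by its specific handler, not ValueError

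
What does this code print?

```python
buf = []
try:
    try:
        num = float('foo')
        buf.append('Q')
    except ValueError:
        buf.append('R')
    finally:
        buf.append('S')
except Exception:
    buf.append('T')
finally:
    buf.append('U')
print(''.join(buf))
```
RSU

Both finally blocks run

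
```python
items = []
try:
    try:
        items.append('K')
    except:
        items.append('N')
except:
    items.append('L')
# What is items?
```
['K']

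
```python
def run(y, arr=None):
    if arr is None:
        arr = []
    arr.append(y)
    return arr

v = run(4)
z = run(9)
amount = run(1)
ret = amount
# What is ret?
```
[1]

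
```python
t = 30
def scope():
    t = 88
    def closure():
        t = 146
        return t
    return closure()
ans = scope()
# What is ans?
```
146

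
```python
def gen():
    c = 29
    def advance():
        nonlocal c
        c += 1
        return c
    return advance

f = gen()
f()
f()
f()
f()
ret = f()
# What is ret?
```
34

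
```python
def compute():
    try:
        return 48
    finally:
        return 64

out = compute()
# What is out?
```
64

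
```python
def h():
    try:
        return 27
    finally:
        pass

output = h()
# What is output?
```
27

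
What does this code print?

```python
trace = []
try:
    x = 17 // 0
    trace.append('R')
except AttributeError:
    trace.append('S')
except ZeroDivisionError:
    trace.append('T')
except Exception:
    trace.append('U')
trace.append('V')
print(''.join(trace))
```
TV

ZeroDivisionError matches before generic Exception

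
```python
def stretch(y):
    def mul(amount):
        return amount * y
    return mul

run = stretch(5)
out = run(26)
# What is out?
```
130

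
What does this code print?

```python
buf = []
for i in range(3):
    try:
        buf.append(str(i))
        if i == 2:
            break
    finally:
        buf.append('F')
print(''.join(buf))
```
0F1F2F

finally runs even when breaking out of loop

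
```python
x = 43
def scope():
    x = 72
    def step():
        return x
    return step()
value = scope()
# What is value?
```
72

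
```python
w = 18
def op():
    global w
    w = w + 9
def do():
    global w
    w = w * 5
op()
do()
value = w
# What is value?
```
135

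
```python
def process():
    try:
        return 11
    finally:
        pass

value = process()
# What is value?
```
11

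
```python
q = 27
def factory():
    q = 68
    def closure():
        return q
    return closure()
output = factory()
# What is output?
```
68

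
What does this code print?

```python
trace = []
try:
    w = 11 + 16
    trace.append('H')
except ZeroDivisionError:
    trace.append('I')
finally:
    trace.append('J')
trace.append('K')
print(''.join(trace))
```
HJK

finally runs after normal execution too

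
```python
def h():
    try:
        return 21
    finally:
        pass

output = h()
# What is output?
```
21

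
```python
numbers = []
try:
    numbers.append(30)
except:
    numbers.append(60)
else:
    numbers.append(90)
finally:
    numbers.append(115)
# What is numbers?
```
[30, 90, 115]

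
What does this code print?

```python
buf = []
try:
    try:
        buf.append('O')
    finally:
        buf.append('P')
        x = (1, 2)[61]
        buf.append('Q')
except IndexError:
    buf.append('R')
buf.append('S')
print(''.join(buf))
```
OPRS

Exception in inner finally caught by outer except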